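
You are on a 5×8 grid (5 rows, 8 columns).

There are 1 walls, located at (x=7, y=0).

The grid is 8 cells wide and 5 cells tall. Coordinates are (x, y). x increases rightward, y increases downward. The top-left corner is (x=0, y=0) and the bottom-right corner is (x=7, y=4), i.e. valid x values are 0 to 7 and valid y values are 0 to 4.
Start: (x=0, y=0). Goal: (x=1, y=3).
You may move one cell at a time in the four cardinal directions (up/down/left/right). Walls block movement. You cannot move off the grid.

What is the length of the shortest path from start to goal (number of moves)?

BFS from (x=0, y=0) until reaching (x=1, y=3):
  Distance 0: (x=0, y=0)
  Distance 1: (x=1, y=0), (x=0, y=1)
  Distance 2: (x=2, y=0), (x=1, y=1), (x=0, y=2)
  Distance 3: (x=3, y=0), (x=2, y=1), (x=1, y=2), (x=0, y=3)
  Distance 4: (x=4, y=0), (x=3, y=1), (x=2, y=2), (x=1, y=3), (x=0, y=4)  <- goal reached here
One shortest path (4 moves): (x=0, y=0) -> (x=1, y=0) -> (x=1, y=1) -> (x=1, y=2) -> (x=1, y=3)

Answer: Shortest path length: 4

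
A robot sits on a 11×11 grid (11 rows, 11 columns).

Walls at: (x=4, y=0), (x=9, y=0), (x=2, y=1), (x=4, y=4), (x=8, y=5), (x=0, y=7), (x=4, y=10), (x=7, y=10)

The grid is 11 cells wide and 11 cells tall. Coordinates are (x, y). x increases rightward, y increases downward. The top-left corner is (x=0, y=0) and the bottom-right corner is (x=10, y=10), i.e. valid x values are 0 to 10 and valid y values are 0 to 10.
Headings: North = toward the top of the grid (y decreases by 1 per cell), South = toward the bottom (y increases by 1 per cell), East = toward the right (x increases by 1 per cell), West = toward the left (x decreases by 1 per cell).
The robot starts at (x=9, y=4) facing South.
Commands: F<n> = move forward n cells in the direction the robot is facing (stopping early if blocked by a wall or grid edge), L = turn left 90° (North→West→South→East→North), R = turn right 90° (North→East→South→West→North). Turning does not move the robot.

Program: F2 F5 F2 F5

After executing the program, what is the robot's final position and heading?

Answer: Final position: (x=9, y=10), facing South

Derivation:
Start: (x=9, y=4), facing South
  F2: move forward 2, now at (x=9, y=6)
  F5: move forward 4/5 (blocked), now at (x=9, y=10)
  F2: move forward 0/2 (blocked), now at (x=9, y=10)
  F5: move forward 0/5 (blocked), now at (x=9, y=10)
Final: (x=9, y=10), facing South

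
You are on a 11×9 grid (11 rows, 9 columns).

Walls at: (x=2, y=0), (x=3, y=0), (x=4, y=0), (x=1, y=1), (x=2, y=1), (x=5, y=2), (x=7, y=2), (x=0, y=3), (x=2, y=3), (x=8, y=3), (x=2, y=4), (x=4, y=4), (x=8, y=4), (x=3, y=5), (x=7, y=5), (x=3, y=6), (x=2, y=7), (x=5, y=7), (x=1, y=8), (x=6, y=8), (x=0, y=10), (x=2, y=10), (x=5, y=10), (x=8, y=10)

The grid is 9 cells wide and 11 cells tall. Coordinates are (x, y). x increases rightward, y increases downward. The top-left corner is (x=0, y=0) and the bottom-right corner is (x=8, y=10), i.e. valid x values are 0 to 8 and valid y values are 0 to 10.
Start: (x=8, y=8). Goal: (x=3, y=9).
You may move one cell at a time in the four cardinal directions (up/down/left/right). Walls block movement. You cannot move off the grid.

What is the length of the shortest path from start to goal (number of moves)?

BFS from (x=8, y=8) until reaching (x=3, y=9):
  Distance 0: (x=8, y=8)
  Distance 1: (x=8, y=7), (x=7, y=8), (x=8, y=9)
  Distance 2: (x=8, y=6), (x=7, y=7), (x=7, y=9)
  Distance 3: (x=8, y=5), (x=7, y=6), (x=6, y=7), (x=6, y=9), (x=7, y=10)
  Distance 4: (x=6, y=6), (x=5, y=9), (x=6, y=10)
  Distance 5: (x=6, y=5), (x=5, y=6), (x=5, y=8), (x=4, y=9)
  Distance 6: (x=6, y=4), (x=5, y=5), (x=4, y=6), (x=4, y=8), (x=3, y=9), (x=4, y=10)  <- goal reached here
One shortest path (6 moves): (x=8, y=8) -> (x=7, y=8) -> (x=7, y=9) -> (x=6, y=9) -> (x=5, y=9) -> (x=4, y=9) -> (x=3, y=9)

Answer: Shortest path length: 6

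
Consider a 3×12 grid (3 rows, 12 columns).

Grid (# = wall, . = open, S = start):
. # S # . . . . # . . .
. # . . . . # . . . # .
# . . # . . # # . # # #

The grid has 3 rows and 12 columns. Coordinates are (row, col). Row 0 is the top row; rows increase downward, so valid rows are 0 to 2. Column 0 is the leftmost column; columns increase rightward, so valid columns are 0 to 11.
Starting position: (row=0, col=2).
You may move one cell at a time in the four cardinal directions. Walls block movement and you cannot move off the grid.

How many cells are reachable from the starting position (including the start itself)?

Answer: Reachable cells: 21

Derivation:
BFS flood-fill from (row=0, col=2):
  Distance 0: (row=0, col=2)
  Distance 1: (row=1, col=2)
  Distance 2: (row=1, col=3), (row=2, col=2)
  Distance 3: (row=1, col=4), (row=2, col=1)
  Distance 4: (row=0, col=4), (row=1, col=5), (row=2, col=4)
  Distance 5: (row=0, col=5), (row=2, col=5)
  Distance 6: (row=0, col=6)
  Distance 7: (row=0, col=7)
  Distance 8: (row=1, col=7)
  Distance 9: (row=1, col=8)
  Distance 10: (row=1, col=9), (row=2, col=8)
  Distance 11: (row=0, col=9)
  Distance 12: (row=0, col=10)
  Distance 13: (row=0, col=11)
  Distance 14: (row=1, col=11)
Total reachable: 21 (grid has 23 open cells total)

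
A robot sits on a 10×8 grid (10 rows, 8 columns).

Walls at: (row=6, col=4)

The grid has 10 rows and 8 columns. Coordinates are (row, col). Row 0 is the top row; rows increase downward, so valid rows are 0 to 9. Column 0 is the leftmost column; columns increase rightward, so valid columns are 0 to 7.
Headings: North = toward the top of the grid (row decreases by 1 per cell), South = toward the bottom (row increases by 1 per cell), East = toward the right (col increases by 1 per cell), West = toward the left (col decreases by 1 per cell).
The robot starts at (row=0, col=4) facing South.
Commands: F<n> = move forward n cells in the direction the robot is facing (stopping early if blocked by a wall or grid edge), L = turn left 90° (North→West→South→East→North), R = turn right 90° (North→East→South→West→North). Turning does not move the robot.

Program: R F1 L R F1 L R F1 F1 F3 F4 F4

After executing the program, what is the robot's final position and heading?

Start: (row=0, col=4), facing South
  R: turn right, now facing West
  F1: move forward 1, now at (row=0, col=3)
  L: turn left, now facing South
  R: turn right, now facing West
  F1: move forward 1, now at (row=0, col=2)
  L: turn left, now facing South
  R: turn right, now facing West
  F1: move forward 1, now at (row=0, col=1)
  F1: move forward 1, now at (row=0, col=0)
  F3: move forward 0/3 (blocked), now at (row=0, col=0)
  F4: move forward 0/4 (blocked), now at (row=0, col=0)
  F4: move forward 0/4 (blocked), now at (row=0, col=0)
Final: (row=0, col=0), facing West

Answer: Final position: (row=0, col=0), facing West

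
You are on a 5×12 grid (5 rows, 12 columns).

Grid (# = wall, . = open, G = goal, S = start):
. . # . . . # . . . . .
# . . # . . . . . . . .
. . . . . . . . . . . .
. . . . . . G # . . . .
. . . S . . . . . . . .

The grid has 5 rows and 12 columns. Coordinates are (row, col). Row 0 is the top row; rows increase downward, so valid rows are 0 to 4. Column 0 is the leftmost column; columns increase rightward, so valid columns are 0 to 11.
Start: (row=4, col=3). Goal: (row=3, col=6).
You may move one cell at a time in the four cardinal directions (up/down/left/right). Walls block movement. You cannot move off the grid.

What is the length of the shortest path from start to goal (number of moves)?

BFS from (row=4, col=3) until reaching (row=3, col=6):
  Distance 0: (row=4, col=3)
  Distance 1: (row=3, col=3), (row=4, col=2), (row=4, col=4)
  Distance 2: (row=2, col=3), (row=3, col=2), (row=3, col=4), (row=4, col=1), (row=4, col=5)
  Distance 3: (row=2, col=2), (row=2, col=4), (row=3, col=1), (row=3, col=5), (row=4, col=0), (row=4, col=6)
  Distance 4: (row=1, col=2), (row=1, col=4), (row=2, col=1), (row=2, col=5), (row=3, col=0), (row=3, col=6), (row=4, col=7)  <- goal reached here
One shortest path (4 moves): (row=4, col=3) -> (row=4, col=4) -> (row=4, col=5) -> (row=4, col=6) -> (row=3, col=6)

Answer: Shortest path length: 4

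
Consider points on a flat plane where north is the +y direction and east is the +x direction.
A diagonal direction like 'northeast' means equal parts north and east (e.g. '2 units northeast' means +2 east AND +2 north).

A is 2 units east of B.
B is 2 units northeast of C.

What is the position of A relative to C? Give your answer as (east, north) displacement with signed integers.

Answer: A is at (east=4, north=2) relative to C.

Derivation:
Place C at the origin (east=0, north=0).
  B is 2 units northeast of C: delta (east=+2, north=+2); B at (east=2, north=2).
  A is 2 units east of B: delta (east=+2, north=+0); A at (east=4, north=2).
Therefore A relative to C: (east=4, north=2).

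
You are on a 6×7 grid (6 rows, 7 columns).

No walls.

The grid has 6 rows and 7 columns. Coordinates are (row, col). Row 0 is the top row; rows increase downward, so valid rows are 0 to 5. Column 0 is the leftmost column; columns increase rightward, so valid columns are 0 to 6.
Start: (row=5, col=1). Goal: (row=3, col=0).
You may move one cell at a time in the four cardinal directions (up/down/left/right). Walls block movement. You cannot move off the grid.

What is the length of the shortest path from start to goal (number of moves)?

Answer: Shortest path length: 3

Derivation:
BFS from (row=5, col=1) until reaching (row=3, col=0):
  Distance 0: (row=5, col=1)
  Distance 1: (row=4, col=1), (row=5, col=0), (row=5, col=2)
  Distance 2: (row=3, col=1), (row=4, col=0), (row=4, col=2), (row=5, col=3)
  Distance 3: (row=2, col=1), (row=3, col=0), (row=3, col=2), (row=4, col=3), (row=5, col=4)  <- goal reached here
One shortest path (3 moves): (row=5, col=1) -> (row=5, col=0) -> (row=4, col=0) -> (row=3, col=0)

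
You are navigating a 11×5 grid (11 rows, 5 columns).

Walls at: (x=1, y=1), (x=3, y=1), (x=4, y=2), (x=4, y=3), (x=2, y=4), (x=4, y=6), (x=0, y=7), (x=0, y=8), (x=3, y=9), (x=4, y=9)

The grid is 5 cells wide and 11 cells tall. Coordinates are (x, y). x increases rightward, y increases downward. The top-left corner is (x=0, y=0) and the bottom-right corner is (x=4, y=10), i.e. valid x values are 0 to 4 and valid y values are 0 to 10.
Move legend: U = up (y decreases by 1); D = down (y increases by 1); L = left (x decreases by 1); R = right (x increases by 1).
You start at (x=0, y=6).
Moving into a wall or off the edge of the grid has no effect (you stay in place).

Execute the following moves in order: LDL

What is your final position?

Start: (x=0, y=6)
  L (left): blocked, stay at (x=0, y=6)
  D (down): blocked, stay at (x=0, y=6)
  L (left): blocked, stay at (x=0, y=6)
Final: (x=0, y=6)

Answer: Final position: (x=0, y=6)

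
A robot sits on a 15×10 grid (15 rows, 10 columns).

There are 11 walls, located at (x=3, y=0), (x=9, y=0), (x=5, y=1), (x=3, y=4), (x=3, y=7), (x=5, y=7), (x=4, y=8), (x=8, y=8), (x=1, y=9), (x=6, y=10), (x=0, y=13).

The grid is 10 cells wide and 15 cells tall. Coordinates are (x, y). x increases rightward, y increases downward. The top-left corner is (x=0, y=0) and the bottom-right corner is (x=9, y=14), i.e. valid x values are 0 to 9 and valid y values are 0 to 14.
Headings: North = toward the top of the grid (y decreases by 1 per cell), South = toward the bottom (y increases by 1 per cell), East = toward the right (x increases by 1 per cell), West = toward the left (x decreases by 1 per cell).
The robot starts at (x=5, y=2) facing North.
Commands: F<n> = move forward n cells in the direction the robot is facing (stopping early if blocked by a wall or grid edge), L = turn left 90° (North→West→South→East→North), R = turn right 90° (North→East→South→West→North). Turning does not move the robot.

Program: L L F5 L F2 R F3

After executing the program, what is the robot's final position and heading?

Start: (x=5, y=2), facing North
  L: turn left, now facing West
  L: turn left, now facing South
  F5: move forward 4/5 (blocked), now at (x=5, y=6)
  L: turn left, now facing East
  F2: move forward 2, now at (x=7, y=6)
  R: turn right, now facing South
  F3: move forward 3, now at (x=7, y=9)
Final: (x=7, y=9), facing South

Answer: Final position: (x=7, y=9), facing South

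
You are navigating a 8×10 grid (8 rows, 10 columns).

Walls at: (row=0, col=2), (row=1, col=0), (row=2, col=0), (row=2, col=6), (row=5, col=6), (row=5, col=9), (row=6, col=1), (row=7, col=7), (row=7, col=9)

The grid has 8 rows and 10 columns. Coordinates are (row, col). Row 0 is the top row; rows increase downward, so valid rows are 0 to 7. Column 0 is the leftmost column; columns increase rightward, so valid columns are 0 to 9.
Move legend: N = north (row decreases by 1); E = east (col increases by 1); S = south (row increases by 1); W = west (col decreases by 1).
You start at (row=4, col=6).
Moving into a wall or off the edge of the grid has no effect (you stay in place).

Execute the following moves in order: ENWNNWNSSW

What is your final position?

Start: (row=4, col=6)
  E (east): (row=4, col=6) -> (row=4, col=7)
  N (north): (row=4, col=7) -> (row=3, col=7)
  W (west): (row=3, col=7) -> (row=3, col=6)
  N (north): blocked, stay at (row=3, col=6)
  N (north): blocked, stay at (row=3, col=6)
  W (west): (row=3, col=6) -> (row=3, col=5)
  N (north): (row=3, col=5) -> (row=2, col=5)
  S (south): (row=2, col=5) -> (row=3, col=5)
  S (south): (row=3, col=5) -> (row=4, col=5)
  W (west): (row=4, col=5) -> (row=4, col=4)
Final: (row=4, col=4)

Answer: Final position: (row=4, col=4)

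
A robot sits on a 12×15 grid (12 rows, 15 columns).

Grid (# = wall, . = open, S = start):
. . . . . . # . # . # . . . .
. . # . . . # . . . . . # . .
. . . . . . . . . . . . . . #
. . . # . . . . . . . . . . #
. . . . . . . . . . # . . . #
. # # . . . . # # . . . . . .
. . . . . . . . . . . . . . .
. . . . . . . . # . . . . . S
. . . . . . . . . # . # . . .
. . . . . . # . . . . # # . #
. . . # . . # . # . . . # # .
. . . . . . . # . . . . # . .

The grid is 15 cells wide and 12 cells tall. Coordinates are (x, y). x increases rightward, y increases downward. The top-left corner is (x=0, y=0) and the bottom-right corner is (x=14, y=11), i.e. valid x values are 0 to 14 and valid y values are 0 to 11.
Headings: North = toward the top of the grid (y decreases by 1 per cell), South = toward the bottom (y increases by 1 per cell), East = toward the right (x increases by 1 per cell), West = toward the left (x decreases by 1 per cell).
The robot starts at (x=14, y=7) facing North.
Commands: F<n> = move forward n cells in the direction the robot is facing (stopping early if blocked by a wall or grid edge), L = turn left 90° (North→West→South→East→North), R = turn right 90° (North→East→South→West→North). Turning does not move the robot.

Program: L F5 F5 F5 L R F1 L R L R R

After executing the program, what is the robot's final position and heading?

Answer: Final position: (x=9, y=7), facing North

Derivation:
Start: (x=14, y=7), facing North
  L: turn left, now facing West
  F5: move forward 5, now at (x=9, y=7)
  F5: move forward 0/5 (blocked), now at (x=9, y=7)
  F5: move forward 0/5 (blocked), now at (x=9, y=7)
  L: turn left, now facing South
  R: turn right, now facing West
  F1: move forward 0/1 (blocked), now at (x=9, y=7)
  L: turn left, now facing South
  R: turn right, now facing West
  L: turn left, now facing South
  R: turn right, now facing West
  R: turn right, now facing North
Final: (x=9, y=7), facing North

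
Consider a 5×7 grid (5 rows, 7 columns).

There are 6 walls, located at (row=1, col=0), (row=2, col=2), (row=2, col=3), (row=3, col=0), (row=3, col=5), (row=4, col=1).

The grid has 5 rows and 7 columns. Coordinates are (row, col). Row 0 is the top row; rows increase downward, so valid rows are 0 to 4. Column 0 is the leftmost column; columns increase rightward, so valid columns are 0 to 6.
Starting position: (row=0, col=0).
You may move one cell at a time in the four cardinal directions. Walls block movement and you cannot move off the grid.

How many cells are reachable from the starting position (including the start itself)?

BFS flood-fill from (row=0, col=0):
  Distance 0: (row=0, col=0)
  Distance 1: (row=0, col=1)
  Distance 2: (row=0, col=2), (row=1, col=1)
  Distance 3: (row=0, col=3), (row=1, col=2), (row=2, col=1)
  Distance 4: (row=0, col=4), (row=1, col=3), (row=2, col=0), (row=3, col=1)
  Distance 5: (row=0, col=5), (row=1, col=4), (row=3, col=2)
  Distance 6: (row=0, col=6), (row=1, col=5), (row=2, col=4), (row=3, col=3), (row=4, col=2)
  Distance 7: (row=1, col=6), (row=2, col=5), (row=3, col=4), (row=4, col=3)
  Distance 8: (row=2, col=6), (row=4, col=4)
  Distance 9: (row=3, col=6), (row=4, col=5)
  Distance 10: (row=4, col=6)
Total reachable: 28 (grid has 29 open cells total)

Answer: Reachable cells: 28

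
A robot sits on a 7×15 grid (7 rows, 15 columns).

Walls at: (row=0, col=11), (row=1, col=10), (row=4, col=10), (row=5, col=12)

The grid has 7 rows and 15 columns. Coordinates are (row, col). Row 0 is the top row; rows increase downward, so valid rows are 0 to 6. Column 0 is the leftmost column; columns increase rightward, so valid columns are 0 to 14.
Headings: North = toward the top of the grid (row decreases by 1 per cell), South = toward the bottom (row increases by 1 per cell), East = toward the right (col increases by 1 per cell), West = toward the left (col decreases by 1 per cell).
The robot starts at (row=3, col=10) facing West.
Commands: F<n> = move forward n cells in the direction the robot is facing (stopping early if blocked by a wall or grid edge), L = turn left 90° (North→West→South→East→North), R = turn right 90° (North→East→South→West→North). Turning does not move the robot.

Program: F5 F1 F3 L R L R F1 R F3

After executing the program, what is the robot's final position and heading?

Answer: Final position: (row=0, col=0), facing North

Derivation:
Start: (row=3, col=10), facing West
  F5: move forward 5, now at (row=3, col=5)
  F1: move forward 1, now at (row=3, col=4)
  F3: move forward 3, now at (row=3, col=1)
  L: turn left, now facing South
  R: turn right, now facing West
  L: turn left, now facing South
  R: turn right, now facing West
  F1: move forward 1, now at (row=3, col=0)
  R: turn right, now facing North
  F3: move forward 3, now at (row=0, col=0)
Final: (row=0, col=0), facing North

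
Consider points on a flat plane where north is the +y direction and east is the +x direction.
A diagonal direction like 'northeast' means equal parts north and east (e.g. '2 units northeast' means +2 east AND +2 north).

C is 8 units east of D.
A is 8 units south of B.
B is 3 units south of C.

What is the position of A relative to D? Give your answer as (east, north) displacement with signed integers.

Answer: A is at (east=8, north=-11) relative to D.

Derivation:
Place D at the origin (east=0, north=0).
  C is 8 units east of D: delta (east=+8, north=+0); C at (east=8, north=0).
  B is 3 units south of C: delta (east=+0, north=-3); B at (east=8, north=-3).
  A is 8 units south of B: delta (east=+0, north=-8); A at (east=8, north=-11).
Therefore A relative to D: (east=8, north=-11).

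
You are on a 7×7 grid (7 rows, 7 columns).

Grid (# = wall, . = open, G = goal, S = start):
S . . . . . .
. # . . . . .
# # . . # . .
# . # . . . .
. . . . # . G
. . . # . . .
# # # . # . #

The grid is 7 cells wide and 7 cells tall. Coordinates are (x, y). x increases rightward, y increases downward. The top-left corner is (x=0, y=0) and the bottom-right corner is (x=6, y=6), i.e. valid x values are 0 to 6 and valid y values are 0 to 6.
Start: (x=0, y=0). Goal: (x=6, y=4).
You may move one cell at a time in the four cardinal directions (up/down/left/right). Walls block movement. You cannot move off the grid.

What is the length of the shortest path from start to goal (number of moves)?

Answer: Shortest path length: 10

Derivation:
BFS from (x=0, y=0) until reaching (x=6, y=4):
  Distance 0: (x=0, y=0)
  Distance 1: (x=1, y=0), (x=0, y=1)
  Distance 2: (x=2, y=0)
  Distance 3: (x=3, y=0), (x=2, y=1)
  Distance 4: (x=4, y=0), (x=3, y=1), (x=2, y=2)
  Distance 5: (x=5, y=0), (x=4, y=1), (x=3, y=2)
  Distance 6: (x=6, y=0), (x=5, y=1), (x=3, y=3)
  Distance 7: (x=6, y=1), (x=5, y=2), (x=4, y=3), (x=3, y=4)
  Distance 8: (x=6, y=2), (x=5, y=3), (x=2, y=4)
  Distance 9: (x=6, y=3), (x=1, y=4), (x=5, y=4), (x=2, y=5)
  Distance 10: (x=1, y=3), (x=0, y=4), (x=6, y=4), (x=1, y=5), (x=5, y=5)  <- goal reached here
One shortest path (10 moves): (x=0, y=0) -> (x=1, y=0) -> (x=2, y=0) -> (x=3, y=0) -> (x=4, y=0) -> (x=5, y=0) -> (x=6, y=0) -> (x=6, y=1) -> (x=6, y=2) -> (x=6, y=3) -> (x=6, y=4)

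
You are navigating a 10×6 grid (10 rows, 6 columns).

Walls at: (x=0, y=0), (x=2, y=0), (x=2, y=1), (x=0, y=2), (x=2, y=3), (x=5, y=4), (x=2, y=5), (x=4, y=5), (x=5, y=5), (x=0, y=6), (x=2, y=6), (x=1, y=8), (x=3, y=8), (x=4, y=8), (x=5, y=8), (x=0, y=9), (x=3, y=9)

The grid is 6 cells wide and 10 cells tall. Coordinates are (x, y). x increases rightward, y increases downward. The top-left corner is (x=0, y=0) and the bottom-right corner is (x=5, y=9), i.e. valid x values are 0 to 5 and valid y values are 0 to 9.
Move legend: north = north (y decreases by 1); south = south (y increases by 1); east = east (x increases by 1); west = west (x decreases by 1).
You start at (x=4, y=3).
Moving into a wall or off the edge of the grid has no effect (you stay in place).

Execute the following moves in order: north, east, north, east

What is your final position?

Answer: Final position: (x=5, y=1)

Derivation:
Start: (x=4, y=3)
  north (north): (x=4, y=3) -> (x=4, y=2)
  east (east): (x=4, y=2) -> (x=5, y=2)
  north (north): (x=5, y=2) -> (x=5, y=1)
  east (east): blocked, stay at (x=5, y=1)
Final: (x=5, y=1)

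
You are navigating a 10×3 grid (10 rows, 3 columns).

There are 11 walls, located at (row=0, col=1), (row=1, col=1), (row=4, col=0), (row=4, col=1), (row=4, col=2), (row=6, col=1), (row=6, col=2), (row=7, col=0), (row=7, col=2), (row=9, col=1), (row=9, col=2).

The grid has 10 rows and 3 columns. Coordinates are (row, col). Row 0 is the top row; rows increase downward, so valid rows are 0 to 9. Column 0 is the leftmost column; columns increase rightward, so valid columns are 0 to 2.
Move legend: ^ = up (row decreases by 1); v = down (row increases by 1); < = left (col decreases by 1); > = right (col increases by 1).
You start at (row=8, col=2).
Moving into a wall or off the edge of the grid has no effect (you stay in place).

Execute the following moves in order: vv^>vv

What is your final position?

Answer: Final position: (row=8, col=2)

Derivation:
Start: (row=8, col=2)
  v (down): blocked, stay at (row=8, col=2)
  v (down): blocked, stay at (row=8, col=2)
  ^ (up): blocked, stay at (row=8, col=2)
  > (right): blocked, stay at (row=8, col=2)
  v (down): blocked, stay at (row=8, col=2)
  v (down): blocked, stay at (row=8, col=2)
Final: (row=8, col=2)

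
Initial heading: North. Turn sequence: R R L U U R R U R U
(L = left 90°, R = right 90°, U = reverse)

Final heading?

Start: North
  R (right (90° clockwise)) -> East
  R (right (90° clockwise)) -> South
  L (left (90° counter-clockwise)) -> East
  U (U-turn (180°)) -> West
  U (U-turn (180°)) -> East
  R (right (90° clockwise)) -> South
  R (right (90° clockwise)) -> West
  U (U-turn (180°)) -> East
  R (right (90° clockwise)) -> South
  U (U-turn (180°)) -> North
Final: North

Answer: Final heading: North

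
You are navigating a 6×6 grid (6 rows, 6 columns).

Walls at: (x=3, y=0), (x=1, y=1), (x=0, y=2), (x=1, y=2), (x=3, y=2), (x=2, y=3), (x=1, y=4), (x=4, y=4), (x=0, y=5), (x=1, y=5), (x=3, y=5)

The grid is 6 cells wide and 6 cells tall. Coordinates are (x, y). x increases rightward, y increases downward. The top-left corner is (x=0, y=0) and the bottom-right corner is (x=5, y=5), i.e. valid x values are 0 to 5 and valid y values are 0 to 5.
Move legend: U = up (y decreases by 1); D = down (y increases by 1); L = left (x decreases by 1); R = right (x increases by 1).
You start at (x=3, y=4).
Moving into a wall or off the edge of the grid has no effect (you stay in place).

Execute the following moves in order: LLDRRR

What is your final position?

Answer: Final position: (x=2, y=5)

Derivation:
Start: (x=3, y=4)
  L (left): (x=3, y=4) -> (x=2, y=4)
  L (left): blocked, stay at (x=2, y=4)
  D (down): (x=2, y=4) -> (x=2, y=5)
  [×3]R (right): blocked, stay at (x=2, y=5)
Final: (x=2, y=5)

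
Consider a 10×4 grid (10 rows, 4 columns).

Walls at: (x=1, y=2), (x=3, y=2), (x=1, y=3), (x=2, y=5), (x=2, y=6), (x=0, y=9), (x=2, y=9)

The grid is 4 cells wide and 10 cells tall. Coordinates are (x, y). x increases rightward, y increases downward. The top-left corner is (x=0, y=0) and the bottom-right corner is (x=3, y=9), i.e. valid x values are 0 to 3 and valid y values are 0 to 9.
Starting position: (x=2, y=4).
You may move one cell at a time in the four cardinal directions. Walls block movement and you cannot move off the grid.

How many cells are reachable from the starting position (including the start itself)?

BFS flood-fill from (x=2, y=4):
  Distance 0: (x=2, y=4)
  Distance 1: (x=2, y=3), (x=1, y=4), (x=3, y=4)
  Distance 2: (x=2, y=2), (x=3, y=3), (x=0, y=4), (x=1, y=5), (x=3, y=5)
  Distance 3: (x=2, y=1), (x=0, y=3), (x=0, y=5), (x=1, y=6), (x=3, y=6)
  Distance 4: (x=2, y=0), (x=1, y=1), (x=3, y=1), (x=0, y=2), (x=0, y=6), (x=1, y=7), (x=3, y=7)
  Distance 5: (x=1, y=0), (x=3, y=0), (x=0, y=1), (x=0, y=7), (x=2, y=7), (x=1, y=8), (x=3, y=8)
  Distance 6: (x=0, y=0), (x=0, y=8), (x=2, y=8), (x=1, y=9), (x=3, y=9)
Total reachable: 33 (grid has 33 open cells total)

Answer: Reachable cells: 33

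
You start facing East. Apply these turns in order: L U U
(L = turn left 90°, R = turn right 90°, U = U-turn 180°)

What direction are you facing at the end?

Answer: Final heading: North

Derivation:
Start: East
  L (left (90° counter-clockwise)) -> North
  U (U-turn (180°)) -> South
  U (U-turn (180°)) -> North
Final: North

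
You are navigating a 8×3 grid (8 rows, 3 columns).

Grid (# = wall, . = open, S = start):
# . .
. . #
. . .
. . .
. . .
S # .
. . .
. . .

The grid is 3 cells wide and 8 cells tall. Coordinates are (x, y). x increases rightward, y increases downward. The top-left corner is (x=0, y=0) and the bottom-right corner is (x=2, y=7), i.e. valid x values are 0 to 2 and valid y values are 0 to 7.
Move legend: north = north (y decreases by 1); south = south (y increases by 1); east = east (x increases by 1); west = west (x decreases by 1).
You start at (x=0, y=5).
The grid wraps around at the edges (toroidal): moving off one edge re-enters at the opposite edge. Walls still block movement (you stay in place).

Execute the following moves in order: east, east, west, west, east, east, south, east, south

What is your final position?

Answer: Final position: (x=1, y=7)

Derivation:
Start: (x=0, y=5)
  east (east): blocked, stay at (x=0, y=5)
  east (east): blocked, stay at (x=0, y=5)
  west (west): (x=0, y=5) -> (x=2, y=5)
  west (west): blocked, stay at (x=2, y=5)
  east (east): (x=2, y=5) -> (x=0, y=5)
  east (east): blocked, stay at (x=0, y=5)
  south (south): (x=0, y=5) -> (x=0, y=6)
  east (east): (x=0, y=6) -> (x=1, y=6)
  south (south): (x=1, y=6) -> (x=1, y=7)
Final: (x=1, y=7)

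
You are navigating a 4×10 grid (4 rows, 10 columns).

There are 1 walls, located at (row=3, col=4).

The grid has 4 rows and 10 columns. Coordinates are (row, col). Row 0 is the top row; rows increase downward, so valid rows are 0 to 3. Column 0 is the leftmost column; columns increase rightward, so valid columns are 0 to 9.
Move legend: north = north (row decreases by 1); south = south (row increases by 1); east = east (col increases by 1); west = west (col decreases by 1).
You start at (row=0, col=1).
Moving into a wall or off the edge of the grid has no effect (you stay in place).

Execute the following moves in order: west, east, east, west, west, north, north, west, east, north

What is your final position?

Answer: Final position: (row=0, col=1)

Derivation:
Start: (row=0, col=1)
  west (west): (row=0, col=1) -> (row=0, col=0)
  east (east): (row=0, col=0) -> (row=0, col=1)
  east (east): (row=0, col=1) -> (row=0, col=2)
  west (west): (row=0, col=2) -> (row=0, col=1)
  west (west): (row=0, col=1) -> (row=0, col=0)
  north (north): blocked, stay at (row=0, col=0)
  north (north): blocked, stay at (row=0, col=0)
  west (west): blocked, stay at (row=0, col=0)
  east (east): (row=0, col=0) -> (row=0, col=1)
  north (north): blocked, stay at (row=0, col=1)
Final: (row=0, col=1)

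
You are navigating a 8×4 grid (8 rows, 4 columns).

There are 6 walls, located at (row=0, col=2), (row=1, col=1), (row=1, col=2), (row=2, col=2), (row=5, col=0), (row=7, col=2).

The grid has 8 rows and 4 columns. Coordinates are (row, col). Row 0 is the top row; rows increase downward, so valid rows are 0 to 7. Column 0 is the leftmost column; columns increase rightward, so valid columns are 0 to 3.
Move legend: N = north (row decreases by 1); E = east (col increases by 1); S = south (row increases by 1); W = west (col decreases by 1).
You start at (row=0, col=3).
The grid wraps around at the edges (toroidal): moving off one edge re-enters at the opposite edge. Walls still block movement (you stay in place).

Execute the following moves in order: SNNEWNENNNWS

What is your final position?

Answer: Final position: (row=7, col=3)

Derivation:
Start: (row=0, col=3)
  S (south): (row=0, col=3) -> (row=1, col=3)
  N (north): (row=1, col=3) -> (row=0, col=3)
  N (north): (row=0, col=3) -> (row=7, col=3)
  E (east): (row=7, col=3) -> (row=7, col=0)
  W (west): (row=7, col=0) -> (row=7, col=3)
  N (north): (row=7, col=3) -> (row=6, col=3)
  E (east): (row=6, col=3) -> (row=6, col=0)
  [×3]N (north): blocked, stay at (row=6, col=0)
  W (west): (row=6, col=0) -> (row=6, col=3)
  S (south): (row=6, col=3) -> (row=7, col=3)
Final: (row=7, col=3)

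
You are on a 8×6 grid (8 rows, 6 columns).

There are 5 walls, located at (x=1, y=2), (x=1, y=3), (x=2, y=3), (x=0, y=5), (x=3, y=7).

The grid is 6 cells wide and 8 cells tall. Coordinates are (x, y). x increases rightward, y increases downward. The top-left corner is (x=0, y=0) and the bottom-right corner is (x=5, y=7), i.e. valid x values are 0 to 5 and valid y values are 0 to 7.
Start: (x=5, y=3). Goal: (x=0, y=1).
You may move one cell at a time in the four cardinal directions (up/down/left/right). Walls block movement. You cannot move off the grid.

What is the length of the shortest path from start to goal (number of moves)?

Answer: Shortest path length: 7

Derivation:
BFS from (x=5, y=3) until reaching (x=0, y=1):
  Distance 0: (x=5, y=3)
  Distance 1: (x=5, y=2), (x=4, y=3), (x=5, y=4)
  Distance 2: (x=5, y=1), (x=4, y=2), (x=3, y=3), (x=4, y=4), (x=5, y=5)
  Distance 3: (x=5, y=0), (x=4, y=1), (x=3, y=2), (x=3, y=4), (x=4, y=5), (x=5, y=6)
  Distance 4: (x=4, y=0), (x=3, y=1), (x=2, y=2), (x=2, y=4), (x=3, y=5), (x=4, y=6), (x=5, y=7)
  Distance 5: (x=3, y=0), (x=2, y=1), (x=1, y=4), (x=2, y=5), (x=3, y=6), (x=4, y=7)
  Distance 6: (x=2, y=0), (x=1, y=1), (x=0, y=4), (x=1, y=5), (x=2, y=6)
  Distance 7: (x=1, y=0), (x=0, y=1), (x=0, y=3), (x=1, y=6), (x=2, y=7)  <- goal reached here
One shortest path (7 moves): (x=5, y=3) -> (x=4, y=3) -> (x=3, y=3) -> (x=3, y=2) -> (x=2, y=2) -> (x=2, y=1) -> (x=1, y=1) -> (x=0, y=1)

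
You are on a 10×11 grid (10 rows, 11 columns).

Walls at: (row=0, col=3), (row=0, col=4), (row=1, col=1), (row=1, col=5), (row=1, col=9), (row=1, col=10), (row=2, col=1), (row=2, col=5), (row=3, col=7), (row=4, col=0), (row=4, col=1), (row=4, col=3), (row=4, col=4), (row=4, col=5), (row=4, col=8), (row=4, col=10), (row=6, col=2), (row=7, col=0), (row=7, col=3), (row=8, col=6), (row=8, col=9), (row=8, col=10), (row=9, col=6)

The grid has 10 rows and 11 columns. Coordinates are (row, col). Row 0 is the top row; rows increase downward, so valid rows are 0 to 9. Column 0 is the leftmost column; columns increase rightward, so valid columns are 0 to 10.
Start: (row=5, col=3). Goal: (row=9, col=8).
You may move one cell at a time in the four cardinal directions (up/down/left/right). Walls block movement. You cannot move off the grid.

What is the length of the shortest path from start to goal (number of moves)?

BFS from (row=5, col=3) until reaching (row=9, col=8):
  Distance 0: (row=5, col=3)
  Distance 1: (row=5, col=2), (row=5, col=4), (row=6, col=3)
  Distance 2: (row=4, col=2), (row=5, col=1), (row=5, col=5), (row=6, col=4)
  Distance 3: (row=3, col=2), (row=5, col=0), (row=5, col=6), (row=6, col=1), (row=6, col=5), (row=7, col=4)
  Distance 4: (row=2, col=2), (row=3, col=1), (row=3, col=3), (row=4, col=6), (row=5, col=7), (row=6, col=0), (row=6, col=6), (row=7, col=1), (row=7, col=5), (row=8, col=4)
  Distance 5: (row=1, col=2), (row=2, col=3), (row=3, col=0), (row=3, col=4), (row=3, col=6), (row=4, col=7), (row=5, col=8), (row=6, col=7), (row=7, col=2), (row=7, col=6), (row=8, col=1), (row=8, col=3), (row=8, col=5), (row=9, col=4)
  Distance 6: (row=0, col=2), (row=1, col=3), (row=2, col=0), (row=2, col=4), (row=2, col=6), (row=3, col=5), (row=5, col=9), (row=6, col=8), (row=7, col=7), (row=8, col=0), (row=8, col=2), (row=9, col=1), (row=9, col=3), (row=9, col=5)
  Distance 7: (row=0, col=1), (row=1, col=0), (row=1, col=4), (row=1, col=6), (row=2, col=7), (row=4, col=9), (row=5, col=10), (row=6, col=9), (row=7, col=8), (row=8, col=7), (row=9, col=0), (row=9, col=2)
  Distance 8: (row=0, col=0), (row=0, col=6), (row=1, col=7), (row=2, col=8), (row=3, col=9), (row=6, col=10), (row=7, col=9), (row=8, col=8), (row=9, col=7)
  Distance 9: (row=0, col=5), (row=0, col=7), (row=1, col=8), (row=2, col=9), (row=3, col=8), (row=3, col=10), (row=7, col=10), (row=9, col=8)  <- goal reached here
One shortest path (9 moves): (row=5, col=3) -> (row=5, col=4) -> (row=5, col=5) -> (row=5, col=6) -> (row=5, col=7) -> (row=5, col=8) -> (row=6, col=8) -> (row=7, col=8) -> (row=8, col=8) -> (row=9, col=8)

Answer: Shortest path length: 9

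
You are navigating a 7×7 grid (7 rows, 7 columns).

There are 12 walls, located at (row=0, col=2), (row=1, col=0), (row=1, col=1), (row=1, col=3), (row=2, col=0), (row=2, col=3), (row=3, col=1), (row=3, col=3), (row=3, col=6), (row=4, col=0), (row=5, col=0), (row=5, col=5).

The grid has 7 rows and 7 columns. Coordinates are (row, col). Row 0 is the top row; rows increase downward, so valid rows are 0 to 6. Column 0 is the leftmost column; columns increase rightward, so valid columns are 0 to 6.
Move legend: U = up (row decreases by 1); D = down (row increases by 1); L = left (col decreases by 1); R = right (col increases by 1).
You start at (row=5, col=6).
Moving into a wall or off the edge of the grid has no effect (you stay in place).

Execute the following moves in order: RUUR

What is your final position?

Answer: Final position: (row=4, col=6)

Derivation:
Start: (row=5, col=6)
  R (right): blocked, stay at (row=5, col=6)
  U (up): (row=5, col=6) -> (row=4, col=6)
  U (up): blocked, stay at (row=4, col=6)
  R (right): blocked, stay at (row=4, col=6)
Final: (row=4, col=6)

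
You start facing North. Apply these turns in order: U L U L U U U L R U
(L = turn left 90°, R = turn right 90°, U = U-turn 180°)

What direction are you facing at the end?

Answer: Final heading: South

Derivation:
Start: North
  U (U-turn (180°)) -> South
  L (left (90° counter-clockwise)) -> East
  U (U-turn (180°)) -> West
  L (left (90° counter-clockwise)) -> South
  U (U-turn (180°)) -> North
  U (U-turn (180°)) -> South
  U (U-turn (180°)) -> North
  L (left (90° counter-clockwise)) -> West
  R (right (90° clockwise)) -> North
  U (U-turn (180°)) -> South
Final: South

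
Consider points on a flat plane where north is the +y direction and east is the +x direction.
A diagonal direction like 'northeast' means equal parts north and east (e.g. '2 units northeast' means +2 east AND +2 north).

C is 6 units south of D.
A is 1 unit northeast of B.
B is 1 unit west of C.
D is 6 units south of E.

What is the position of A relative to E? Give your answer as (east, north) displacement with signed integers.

Place E at the origin (east=0, north=0).
  D is 6 units south of E: delta (east=+0, north=-6); D at (east=0, north=-6).
  C is 6 units south of D: delta (east=+0, north=-6); C at (east=0, north=-12).
  B is 1 unit west of C: delta (east=-1, north=+0); B at (east=-1, north=-12).
  A is 1 unit northeast of B: delta (east=+1, north=+1); A at (east=0, north=-11).
Therefore A relative to E: (east=0, north=-11).

Answer: A is at (east=0, north=-11) relative to E.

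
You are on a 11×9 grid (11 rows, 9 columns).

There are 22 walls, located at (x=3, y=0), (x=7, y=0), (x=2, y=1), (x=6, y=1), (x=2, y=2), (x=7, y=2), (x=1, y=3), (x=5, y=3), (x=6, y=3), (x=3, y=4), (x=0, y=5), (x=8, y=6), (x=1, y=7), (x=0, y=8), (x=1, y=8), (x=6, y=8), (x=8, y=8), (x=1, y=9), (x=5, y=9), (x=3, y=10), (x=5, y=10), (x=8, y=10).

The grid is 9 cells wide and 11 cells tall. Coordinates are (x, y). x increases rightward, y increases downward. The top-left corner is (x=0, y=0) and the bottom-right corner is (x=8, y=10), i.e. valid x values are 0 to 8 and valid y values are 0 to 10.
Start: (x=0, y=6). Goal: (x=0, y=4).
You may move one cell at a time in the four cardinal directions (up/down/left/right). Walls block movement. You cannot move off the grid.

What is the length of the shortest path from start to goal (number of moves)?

Answer: Shortest path length: 4

Derivation:
BFS from (x=0, y=6) until reaching (x=0, y=4):
  Distance 0: (x=0, y=6)
  Distance 1: (x=1, y=6), (x=0, y=7)
  Distance 2: (x=1, y=5), (x=2, y=6)
  Distance 3: (x=1, y=4), (x=2, y=5), (x=3, y=6), (x=2, y=7)
  Distance 4: (x=0, y=4), (x=2, y=4), (x=3, y=5), (x=4, y=6), (x=3, y=7), (x=2, y=8)  <- goal reached here
One shortest path (4 moves): (x=0, y=6) -> (x=1, y=6) -> (x=1, y=5) -> (x=1, y=4) -> (x=0, y=4)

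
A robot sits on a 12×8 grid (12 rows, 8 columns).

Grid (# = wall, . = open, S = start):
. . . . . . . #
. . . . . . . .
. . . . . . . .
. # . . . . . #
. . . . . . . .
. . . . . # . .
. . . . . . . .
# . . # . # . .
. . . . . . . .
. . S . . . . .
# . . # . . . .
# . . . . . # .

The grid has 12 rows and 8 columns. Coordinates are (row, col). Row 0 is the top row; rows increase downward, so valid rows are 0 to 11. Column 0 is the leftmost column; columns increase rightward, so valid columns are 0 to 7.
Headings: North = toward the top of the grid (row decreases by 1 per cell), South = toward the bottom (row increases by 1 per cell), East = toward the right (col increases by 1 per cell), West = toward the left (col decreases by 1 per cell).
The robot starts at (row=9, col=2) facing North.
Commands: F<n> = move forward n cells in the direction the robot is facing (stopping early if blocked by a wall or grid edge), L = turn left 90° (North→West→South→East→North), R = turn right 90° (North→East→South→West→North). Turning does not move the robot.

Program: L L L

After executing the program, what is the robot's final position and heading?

Start: (row=9, col=2), facing North
  L: turn left, now facing West
  L: turn left, now facing South
  L: turn left, now facing East
Final: (row=9, col=2), facing East

Answer: Final position: (row=9, col=2), facing East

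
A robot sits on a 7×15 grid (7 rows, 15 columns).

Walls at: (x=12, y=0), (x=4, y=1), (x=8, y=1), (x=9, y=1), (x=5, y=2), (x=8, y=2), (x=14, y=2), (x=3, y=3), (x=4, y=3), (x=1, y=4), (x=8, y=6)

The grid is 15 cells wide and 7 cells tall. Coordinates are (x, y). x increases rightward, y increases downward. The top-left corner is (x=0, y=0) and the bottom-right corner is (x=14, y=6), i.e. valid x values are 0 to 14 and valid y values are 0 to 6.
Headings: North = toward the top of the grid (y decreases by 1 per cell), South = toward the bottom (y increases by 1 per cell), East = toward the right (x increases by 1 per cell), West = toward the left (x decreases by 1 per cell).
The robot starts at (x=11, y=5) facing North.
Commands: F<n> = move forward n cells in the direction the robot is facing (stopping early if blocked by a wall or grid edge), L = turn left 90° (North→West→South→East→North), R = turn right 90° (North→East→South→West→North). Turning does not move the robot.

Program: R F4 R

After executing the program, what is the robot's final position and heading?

Start: (x=11, y=5), facing North
  R: turn right, now facing East
  F4: move forward 3/4 (blocked), now at (x=14, y=5)
  R: turn right, now facing South
Final: (x=14, y=5), facing South

Answer: Final position: (x=14, y=5), facing South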